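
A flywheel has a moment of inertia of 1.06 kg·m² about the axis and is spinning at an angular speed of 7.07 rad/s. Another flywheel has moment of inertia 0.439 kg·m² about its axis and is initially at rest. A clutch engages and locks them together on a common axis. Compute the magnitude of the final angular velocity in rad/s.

|ω_f| ≈ 5.00 rad/s

The coupling torques are internal; angular momentum about the shared axis is conserved.
Taking A's sense as positive: L = (1.060)(7.07) = 7.494 kg·m²·rad/s.
Combined I = 1.060 + 0.4390 = 1.499 kg·m².
ω_f = L / I = 7.494 / 1.499 = 4.999 rad/s.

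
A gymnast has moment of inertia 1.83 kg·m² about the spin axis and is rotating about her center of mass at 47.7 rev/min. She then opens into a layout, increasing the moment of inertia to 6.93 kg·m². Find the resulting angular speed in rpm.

No external torque acts about the spin axis, so angular momentum is conserved.
ω₂ = I₁ω₁ / I₂ = (1.830)(47.7 rpm) / (6.930) = 12.60 rpm.

ω₂ ≈ 12.6 rpm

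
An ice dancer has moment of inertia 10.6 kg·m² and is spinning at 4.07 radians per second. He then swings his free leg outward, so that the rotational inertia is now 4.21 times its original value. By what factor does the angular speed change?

ω₂/ω₁ ≈ 0.238

With no external torque about the axis, L is conserved: I₁ω₁ = I₂ω₂.
I₂ = 4.21 × 10.6 = 44.63 kg·m².
ω₂/ω₁ = I₁/I₂ = 10.60 / 44.63 = 0.2375.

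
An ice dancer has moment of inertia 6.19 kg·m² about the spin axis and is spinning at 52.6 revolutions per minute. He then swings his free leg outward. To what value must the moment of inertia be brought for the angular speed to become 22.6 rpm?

I₂ ≈ 14.4 kg·m²

Angular momentum about the spin axis is conserved since the torque about it is zero.
I₂ = I₁ω₁ / ω₂ = (6.19)(52.6) / (22.6) = 14.41 kg·m².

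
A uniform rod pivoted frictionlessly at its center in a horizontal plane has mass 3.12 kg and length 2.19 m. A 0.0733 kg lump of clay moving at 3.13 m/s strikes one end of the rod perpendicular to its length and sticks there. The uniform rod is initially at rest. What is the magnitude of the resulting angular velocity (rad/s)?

About the pivot the impulsive forces during the collision are internal, so angular momentum about that axis is conserved.
I_p = (1/12)(3.12)(2.19)² = 1.247 kg·m². Taking the sense of the lump of clay's angular momentum as positive, L_{lump} = m v R = (0.0733)(3.13)(2.19/2) = 0.2512 kg·m²/s.
L_i = 0 + 0.2512 = 0.2512 kg·m²/s.
After sticking, I_f = I_p + m R² = 1.247 + (0.0733)(2.19/2)² = 1.335 kg·m².
ω_f = L_i / I_f = 0.2512 / 1.335 = 0.1882 rad/s.

|ω_f| ≈ 0.188 rad/s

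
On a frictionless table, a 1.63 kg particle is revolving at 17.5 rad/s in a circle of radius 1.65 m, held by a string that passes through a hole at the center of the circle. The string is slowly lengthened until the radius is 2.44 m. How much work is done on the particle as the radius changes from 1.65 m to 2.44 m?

W ≈ -369 J

No torque about the axis ⇒ m r₁² ω₁ = m r₂² ω₂.
ω₂ = ω₁ (r₁/r₂)² = (17.5)(1.65/2.44)² = 8.003 rad/s.
W = ΔKE = ½m(v₂² − v₁²) = -368.8 J.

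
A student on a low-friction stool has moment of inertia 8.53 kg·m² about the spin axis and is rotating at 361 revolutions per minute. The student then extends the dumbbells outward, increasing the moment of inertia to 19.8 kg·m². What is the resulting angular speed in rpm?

With no external torque about the axis, L is conserved: I₁ω₁ = I₂ω₂.
ω₂ = I₁ω₁ / I₂ = (8.530)(361 rpm) / (19.80) = 155.5 rpm.

ω₂ ≈ 156 rpm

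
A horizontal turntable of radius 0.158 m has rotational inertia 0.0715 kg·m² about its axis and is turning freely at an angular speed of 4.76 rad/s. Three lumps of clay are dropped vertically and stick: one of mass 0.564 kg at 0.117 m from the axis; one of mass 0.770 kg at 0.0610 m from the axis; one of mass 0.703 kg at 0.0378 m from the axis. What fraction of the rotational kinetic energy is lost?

fraction ≈ 0.139

The added mass arrives with no angular momentum about the axis, and any external torque about the axis is negligible, so the system's angular momentum is conserved.
Added inertia Σmr² = (0.564)(0.117)² + (0.770)(0.0610)² + (0.703)(0.0378)² = 0.01159 kg·m²; I_f = 0.07150 + 0.01159 = 0.08309 kg·m².
ω_f = I_p ω_i / I_f = (0.07150)(4.76) / 0.08309 = 4.096 rad/s.
KE_i = ½(0.07150)(4.760 rad/s)² = 0.8100 J; KE_f = ½(0.08309)(4.096)² = 0.6970 J.
Fraction lost = 0.1395.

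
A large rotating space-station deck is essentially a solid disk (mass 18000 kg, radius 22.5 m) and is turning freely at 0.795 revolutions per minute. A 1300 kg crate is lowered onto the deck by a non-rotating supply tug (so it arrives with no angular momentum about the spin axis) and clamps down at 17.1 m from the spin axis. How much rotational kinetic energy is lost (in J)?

energy lost ≈ 1220 J

The added mass arrives with no angular momentum about the spin axis, and any external torque about the spin axis is negligible, so the system's angular momentum is conserved.
I_p = ½(18000)(22.5)² = 4.556e+06 kg·m².
Added inertia Σmr² = (1300)(17.1)² = 3.801e+05 kg·m²; I_f = 4.556e+06 + 3.801e+05 = 4.936e+06 kg·m².
ω_f = I_p ω_i / I_f = (4.556e+06)(0.795) / 4.936e+06 = 0.7338 rpm.
KE_i = ½(4.556e+06)(0.08325 rad/s)² = 15790 J; KE_f = ½(4.936e+06)(0.07684)² = 14570 J.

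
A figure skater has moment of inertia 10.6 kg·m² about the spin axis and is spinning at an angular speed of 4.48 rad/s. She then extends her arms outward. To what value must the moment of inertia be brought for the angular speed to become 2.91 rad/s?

Angular momentum about the spin axis is conserved since the torque about it is zero.
I₂ = I₁ω₁ / ω₂ = (10.6)(4.48) / (2.91) = 16.32 kg·m².

I₂ ≈ 16.3 kg·m²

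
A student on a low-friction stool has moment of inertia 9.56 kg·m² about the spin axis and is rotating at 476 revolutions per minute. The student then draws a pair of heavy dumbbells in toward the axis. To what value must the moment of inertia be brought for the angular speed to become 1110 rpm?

Angular momentum about the spin axis is conserved since the torque about it is zero.
I₂ = I₁ω₁ / ω₂ = (9.56)(476) / (1110) = 4.100 kg·m².

I₂ ≈ 4.10 kg·m²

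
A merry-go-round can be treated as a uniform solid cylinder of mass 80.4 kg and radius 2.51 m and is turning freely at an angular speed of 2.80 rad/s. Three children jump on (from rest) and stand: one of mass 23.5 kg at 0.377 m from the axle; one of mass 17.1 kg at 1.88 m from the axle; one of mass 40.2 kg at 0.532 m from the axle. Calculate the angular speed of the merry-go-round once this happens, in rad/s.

The added mass arrives with no angular momentum about the axle, and any external torque about the axle is negligible, so the system's angular momentum is conserved.
I_p = ½(80.4)(2.51)² = 253.3 kg·m².
Added inertia Σmr² = (23.5)(0.377)² + (17.1)(1.88)² + (40.2)(0.532)² = 75.16 kg·m²; I_f = 253.3 + 75.16 = 328.4 kg·m².
ω_f = I_p ω_i / I_f = (253.3)(2.80) / 328.4 = 2.159 rad/s.

ω_f ≈ 2.16 rad/s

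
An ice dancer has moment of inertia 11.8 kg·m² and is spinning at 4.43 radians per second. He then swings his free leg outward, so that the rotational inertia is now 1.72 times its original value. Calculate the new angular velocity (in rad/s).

With no external torque about the axis, L is conserved: I₁ω₁ = I₂ω₂.
I₂ = 1.72 × 11.8 = 20.30 kg·m².
ω₂ = I₁ω₁ / I₂ = (11.80)(4.43 rad/s) / (20.30) = 2.576 rad/s.

ω₂ ≈ 2.58 rad/s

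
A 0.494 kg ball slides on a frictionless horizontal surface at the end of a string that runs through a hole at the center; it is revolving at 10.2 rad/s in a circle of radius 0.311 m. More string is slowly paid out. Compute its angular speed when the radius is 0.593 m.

The constraining force is radial, so m r² ω about the center is conserved.
ω₂ = ω₁ (r₁/r₂)² = (10.2)(0.311/0.593)² = 2.806 rad/s.

ω₂ ≈ 2.81 rad/s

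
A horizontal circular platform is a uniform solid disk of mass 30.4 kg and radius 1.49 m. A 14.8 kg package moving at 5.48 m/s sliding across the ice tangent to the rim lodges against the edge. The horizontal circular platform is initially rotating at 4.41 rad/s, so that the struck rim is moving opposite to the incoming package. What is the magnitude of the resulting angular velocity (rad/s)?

The axle reaction passes through the central axle and exerts no torque about it; angular momentum about the central axle is conserved through the impact.
I_p = ½(30.4)(1.49)² = 33.75 kg·m². Taking the sense of the package's angular momentum as positive, L_{package} = m v R = (14.8)(5.48)(1.49) = 120.8 kg·m²/s.
L_i = −I_p ω_p + m v R = −(33.75)(4.41) + 120.8 = -27.97 kg·m²/s.
After sticking, I_f = I_p + m R² = 33.75 + (14.8)(1.49)² = 66.60 kg·m².
ω_f = L_i / I_f = -27.97 / 66.60 = -0.4200 rad/s.

|ω_f| ≈ 0.420 rad/s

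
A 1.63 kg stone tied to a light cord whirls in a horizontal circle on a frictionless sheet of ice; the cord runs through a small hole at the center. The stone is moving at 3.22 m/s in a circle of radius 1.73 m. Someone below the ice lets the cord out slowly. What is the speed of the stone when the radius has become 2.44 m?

The only horizontal force on the mass is along the cord (radial), so it exerts no torque about the hole and angular momentum m v r is conserved.
v₂ = v₁ r₁ / r₂ = (3.22)(1.73) / (2.44) = 2.283 m/s.

v₂ ≈ 2.28 m/s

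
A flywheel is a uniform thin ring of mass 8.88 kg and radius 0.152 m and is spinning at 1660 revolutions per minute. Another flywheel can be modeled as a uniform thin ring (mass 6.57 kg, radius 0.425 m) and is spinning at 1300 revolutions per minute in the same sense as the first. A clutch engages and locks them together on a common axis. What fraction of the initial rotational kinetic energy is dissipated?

fraction ≈ 0.00882

The coupling torques are internal; angular momentum about the shared axis is conserved.
Moments of inertia: I_A = (8.88)(0.152)² = 0.2052 kg·m²; I_B = (6.57)(0.425)² = 1.187 kg·m².
Taking A's sense as positive: L = (0.2052)(1660) + (1.187)(1300) = 1883 kg·m²·rpm.
Combined I = 0.2052 + 1.187 = 1.392 kg·m².
ω_f = L / I = 1883 / 1.392 = 1353 rpm.
KE_i = ½ΣIω² = 14100 J; KE_f = ½(1.392)(141.7)² = 13970 J.
Fraction dissipated = (KE_i − KE_f)/KE_i = 0.008818.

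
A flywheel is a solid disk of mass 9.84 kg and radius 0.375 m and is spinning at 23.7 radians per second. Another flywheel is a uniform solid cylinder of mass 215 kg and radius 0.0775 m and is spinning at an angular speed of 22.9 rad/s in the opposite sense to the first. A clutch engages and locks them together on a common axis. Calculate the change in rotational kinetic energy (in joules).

No external torque acts about the common axis, so total angular momentum is conserved.
Moments of inertia: I_A = ½(9.84)(0.375)² = 0.6919 kg·m²; I_B = ½(215)(0.0775)² = 0.6457 kg·m².
Taking A's sense as positive: L = (0.6919)(23.7) − (0.6457)(22.9) = 1.612 kg·m²·rad/s.
Combined I = 0.6919 + 0.6457 = 1.338 kg·m².
ω_f = L / I = 1.612 / 1.338 = 1.205 rad/s.
KE_i = ½ΣIω² = 363.6 J; KE_f = ½(1.338)(1.205)² = 0.9708 J.

ΔKE ≈ -363 J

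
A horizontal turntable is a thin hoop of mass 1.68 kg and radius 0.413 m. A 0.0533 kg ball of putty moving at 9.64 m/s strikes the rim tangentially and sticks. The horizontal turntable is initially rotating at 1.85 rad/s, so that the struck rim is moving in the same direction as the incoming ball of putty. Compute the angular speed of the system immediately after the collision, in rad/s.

|ω_f| ≈ 2.51 rad/s

About the axle the impulsive forces during the collision are internal, so angular momentum about that axis is conserved.
I_p = (1.68)(0.413)² = 0.2866 kg·m². Taking the sense of the ball of putty's angular momentum as positive, L_{ball} = m v R = (0.0533)(9.64)(0.413) = 0.2122 kg·m²/s.
L_i = +I_p ω_p + m v R = +(0.2866)(1.85) + 0.2122 = 0.7423 kg·m²/s.
After sticking, I_f = I_p + m R² = 0.2866 + (0.0533)(0.413)² = 0.2956 kg·m².
ω_f = L_i / I_f = 0.7423 / 0.2956 = 2.511 rad/s.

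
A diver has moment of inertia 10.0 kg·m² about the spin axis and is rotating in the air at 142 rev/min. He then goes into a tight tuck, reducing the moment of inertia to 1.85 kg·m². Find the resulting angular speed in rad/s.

Angular momentum about the spin axis is conserved since the torque about it is zero.
ω₂ = I₁ω₁ / I₂ = (10.00)(142 rpm) / (1.850) = 767.6 rpm = 80.38 rad/s.

ω₂ ≈ 80.4 rad/s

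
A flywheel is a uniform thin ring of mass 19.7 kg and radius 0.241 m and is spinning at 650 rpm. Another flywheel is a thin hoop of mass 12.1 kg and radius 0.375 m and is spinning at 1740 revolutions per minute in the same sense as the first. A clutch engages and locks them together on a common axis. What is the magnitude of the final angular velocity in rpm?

The coupling torques are internal; angular momentum about the shared axis is conserved.
Moments of inertia: I_A = (19.7)(0.241)² = 1.144 kg·m²; I_B = (12.1)(0.375)² = 1.702 kg·m².
Taking A's sense as positive: L = (1.144)(650) + (1.702)(1740) = 3704 kg·m²·rpm.
Combined I = 1.144 + 1.702 = 2.846 kg·m².
ω_f = L / I = 3704 / 2.846 = 1302 rpm.

|ω_f| ≈ 1300 rpm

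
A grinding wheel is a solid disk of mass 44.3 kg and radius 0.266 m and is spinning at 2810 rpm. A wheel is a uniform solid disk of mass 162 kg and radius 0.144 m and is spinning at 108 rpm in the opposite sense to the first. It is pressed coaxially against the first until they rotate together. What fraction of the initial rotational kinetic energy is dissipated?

The coupling torques are internal; angular momentum about the shared axis is conserved.
Moments of inertia: I_A = ½(44.3)(0.266)² = 1.567 kg·m²; I_B = ½(162)(0.144)² = 1.680 kg·m².
Taking A's sense as positive: L = (1.567)(2810) − (1.680)(108) = 4223 kg·m²·rpm.
Combined I = 1.567 + 1.680 = 3.247 kg·m².
ω_f = L / I = 4223 / 3.247 = 1301 rpm.
KE_i = ½ΣIω² = 67960 J; KE_f = ½(3.247)(136.2)² = 30110 J.
Fraction dissipated = (KE_i − KE_f)/KE_i = 0.5570.

fraction ≈ 0.557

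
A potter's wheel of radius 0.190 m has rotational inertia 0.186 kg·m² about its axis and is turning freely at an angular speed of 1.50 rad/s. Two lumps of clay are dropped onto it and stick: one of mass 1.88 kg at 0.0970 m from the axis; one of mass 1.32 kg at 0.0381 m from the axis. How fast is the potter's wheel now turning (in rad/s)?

No external torque acts about the axis; L_before = L_after.
Added inertia Σmr² = (1.88)(0.0970)² + (1.32)(0.0381)² = 0.01961 kg·m²; I_f = 0.1860 + 0.01961 = 0.2056 kg·m².
ω_f = I_p ω_i / I_f = (0.1860)(1.50) / 0.2056 = 1.357 rad/s.

ω_f ≈ 1.36 rad/s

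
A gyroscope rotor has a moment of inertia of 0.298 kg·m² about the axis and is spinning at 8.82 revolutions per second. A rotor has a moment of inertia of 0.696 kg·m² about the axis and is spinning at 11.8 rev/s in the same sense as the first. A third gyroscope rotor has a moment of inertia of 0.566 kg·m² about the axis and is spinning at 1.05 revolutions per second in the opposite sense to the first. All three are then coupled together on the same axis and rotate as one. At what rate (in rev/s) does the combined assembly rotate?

The coupling torques are internal; angular momentum about the shared axis is conserved.
Taking A's sense as positive: L = (0.2980)(8.82) + (0.6960)(11.8) − (0.5660)(1.05) = 10.25 kg·m²·rev/s.
Combined I = 0.2980 + 0.6960 + 0.5660 = 1.560 kg·m².
ω_f = L / I = 10.25 / 1.560 = 6.569 rev/s.

|ω_f| ≈ 6.57 rev/s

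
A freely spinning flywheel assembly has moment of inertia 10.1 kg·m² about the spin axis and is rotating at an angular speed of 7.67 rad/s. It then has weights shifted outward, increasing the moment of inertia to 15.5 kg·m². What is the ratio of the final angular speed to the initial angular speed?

Angular momentum about the spin axis is conserved since the torque about it is zero.
ω₂/ω₁ = I₁/I₂ = 10.10 / 15.50 = 0.6516.

ω₂/ω₁ ≈ 0.652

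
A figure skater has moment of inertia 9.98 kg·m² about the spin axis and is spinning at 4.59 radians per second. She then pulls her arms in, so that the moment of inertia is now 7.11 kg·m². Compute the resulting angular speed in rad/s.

Angular momentum about the spin axis is conserved since the torque about it is zero.
ω₂ = I₁ω₁ / I₂ = (9.980)(4.59 rad/s) / (7.110) = 6.443 rad/s.

ω₂ ≈ 6.44 rad/s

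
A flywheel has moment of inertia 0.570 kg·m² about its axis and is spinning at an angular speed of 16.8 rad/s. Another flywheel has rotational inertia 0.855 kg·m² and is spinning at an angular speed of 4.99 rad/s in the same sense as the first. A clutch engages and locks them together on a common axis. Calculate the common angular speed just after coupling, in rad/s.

|ω_f| ≈ 9.71 rad/s

No external torque acts about the common axis, so total angular momentum is conserved.
Taking A's sense as positive: L = (0.5700)(16.8) + (0.8550)(4.99) = 13.84 kg·m²·rad/s.
Combined I = 0.5700 + 0.8550 = 1.425 kg·m².
ω_f = L / I = 13.84 / 1.425 = 9.714 rad/s.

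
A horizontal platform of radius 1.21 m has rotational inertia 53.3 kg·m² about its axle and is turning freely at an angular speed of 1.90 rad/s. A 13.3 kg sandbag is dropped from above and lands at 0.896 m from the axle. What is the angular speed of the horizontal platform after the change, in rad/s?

No external torque acts about the axle; L_before = L_after.
Added inertia Σmr² = (13.3)(0.896)² = 10.68 kg·m²; I_f = 53.30 + 10.68 = 63.98 kg·m².
ω_f = I_p ω_i / I_f = (53.30)(1.90) / 63.98 = 1.583 rad/s.

ω_f ≈ 1.58 rad/s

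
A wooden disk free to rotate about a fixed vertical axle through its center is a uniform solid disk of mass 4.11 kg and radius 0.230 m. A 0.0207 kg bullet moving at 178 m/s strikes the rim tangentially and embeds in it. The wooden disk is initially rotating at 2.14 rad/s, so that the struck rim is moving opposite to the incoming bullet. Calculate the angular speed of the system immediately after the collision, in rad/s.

The axle reaction passes through the axle and exerts no torque about it; angular momentum about the axle is conserved through the impact.
I_p = ½(4.11)(0.230)² = 0.1087 kg·m². Taking the sense of the bullet's angular momentum as positive, L_{bullet} = m v R = (0.0207)(178)(0.230) = 0.8475 kg·m²/s.
L_i = −I_p ω_p + m v R = −(0.1087)(2.14) + 0.8475 = 0.6148 kg·m²/s.
After sticking, I_f = I_p + m R² = 0.1087 + (0.0207)(0.230)² = 0.1098 kg·m².
ω_f = L_i / I_f = 0.6148 / 0.1098 = 5.599 rad/s.

|ω_f| ≈ 5.60 rad/s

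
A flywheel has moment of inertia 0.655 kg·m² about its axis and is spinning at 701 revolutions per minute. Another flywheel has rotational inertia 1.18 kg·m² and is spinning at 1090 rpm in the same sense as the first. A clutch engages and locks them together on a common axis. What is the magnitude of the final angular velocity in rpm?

|ω_f| ≈ 951 rpm

No external torque acts about the common axis, so total angular momentum is conserved.
Taking A's sense as positive: L = (0.6550)(701) + (1.180)(1090) = 1745 kg·m²·rpm.
Combined I = 0.6550 + 1.180 = 1.835 kg·m².
ω_f = L / I = 1745 / 1.835 = 951.1 rpm.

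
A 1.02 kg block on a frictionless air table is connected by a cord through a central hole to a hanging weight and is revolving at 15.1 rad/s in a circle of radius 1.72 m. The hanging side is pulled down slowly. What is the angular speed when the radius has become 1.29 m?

ω₂ ≈ 26.8 rad/s

The constraining force is radial, so m r² ω about the center is conserved.
ω₂ = ω₁ (r₁/r₂)² = (15.1)(1.72/1.29)² = 26.84 rad/s.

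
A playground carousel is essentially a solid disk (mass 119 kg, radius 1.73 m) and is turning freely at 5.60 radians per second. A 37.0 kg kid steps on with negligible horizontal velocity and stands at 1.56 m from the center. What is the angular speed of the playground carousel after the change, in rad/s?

The added mass arrives with no angular momentum about the center, and any external torque about the center is negligible, so the system's angular momentum is conserved.
I_p = ½(119)(1.73)² = 178.1 kg·m².
Added inertia Σmr² = (37.0)(1.56)² = 90.04 kg·m²; I_f = 178.1 + 90.04 = 268.1 kg·m².
ω_f = I_p ω_i / I_f = (178.1)(5.60) / 268.1 = 3.719 rad/s.

ω_f ≈ 3.72 rad/s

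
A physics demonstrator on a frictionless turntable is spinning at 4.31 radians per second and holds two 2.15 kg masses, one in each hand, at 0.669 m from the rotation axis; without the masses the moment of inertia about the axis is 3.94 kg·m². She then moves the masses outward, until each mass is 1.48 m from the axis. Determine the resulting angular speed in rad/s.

ω₂ ≈ 1.89 rad/s

Angular momentum about the spin axis is conserved since the torque about it is zero.
I₁ = 3.94 + 2(2.15)(0.669)² = 5.865 kg·m²; I₂ = 3.94 + 2(2.15)(1.48)² = 13.36 kg·m².
ω₂ = I₁ω₁ / I₂ = (5.865)(4.31 rad/s) / (13.36) = 1.892 rad/s.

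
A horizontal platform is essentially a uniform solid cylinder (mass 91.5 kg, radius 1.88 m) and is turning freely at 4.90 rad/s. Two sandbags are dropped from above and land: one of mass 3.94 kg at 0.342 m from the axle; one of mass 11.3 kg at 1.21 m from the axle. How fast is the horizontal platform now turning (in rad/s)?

ω_f ≈ 4.43 rad/s

No external torque acts about the axle; L_before = L_after.
I_p = ½(91.5)(1.88)² = 161.7 kg·m².
Added inertia Σmr² = (3.94)(0.342)² + (11.3)(1.21)² = 17.01 kg·m²; I_f = 161.7 + 17.01 = 178.7 kg·m².
ω_f = I_p ω_i / I_f = (161.7)(4.90) / 178.7 = 4.434 rad/s.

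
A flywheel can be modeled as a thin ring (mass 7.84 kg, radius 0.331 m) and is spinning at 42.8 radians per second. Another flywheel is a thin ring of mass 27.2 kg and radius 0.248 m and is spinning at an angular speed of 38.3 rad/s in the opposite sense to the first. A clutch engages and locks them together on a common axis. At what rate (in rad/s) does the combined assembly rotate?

The coupling torques are internal; angular momentum about the shared axis is conserved.
Moments of inertia: I_A = (7.84)(0.331)² = 0.8590 kg·m²; I_B = (27.2)(0.248)² = 1.673 kg·m².
Taking A's sense as positive: L = (0.8590)(42.8) − (1.673)(38.3) = -27.31 kg·m²·rad/s.
Combined I = 0.8590 + 1.673 = 2.532 kg·m².
ω_f = L / I = -27.31 / 2.532 = -10.79 rad/s.

|ω_f| ≈ 10.8 rad/s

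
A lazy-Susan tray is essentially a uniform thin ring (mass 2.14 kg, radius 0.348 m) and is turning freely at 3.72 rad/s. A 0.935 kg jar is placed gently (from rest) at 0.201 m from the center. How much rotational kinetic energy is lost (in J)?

No external torque acts about the center; L_before = L_after.
I_p = (2.14)(0.348)² = 0.2592 kg·m².
Added inertia Σmr² = (0.935)(0.201)² = 0.03777 kg·m²; I_f = 0.2592 + 0.03777 = 0.2969 kg·m².
ω_f = I_p ω_i / I_f = (0.2592)(3.72) / 0.2969 = 3.247 rad/s.
KE_i = ½(0.2592)(3.720 rad/s)² = 1.793 J; KE_f = ½(0.2969)(3.247)² = 1.565 J.

energy lost ≈ 0.228 J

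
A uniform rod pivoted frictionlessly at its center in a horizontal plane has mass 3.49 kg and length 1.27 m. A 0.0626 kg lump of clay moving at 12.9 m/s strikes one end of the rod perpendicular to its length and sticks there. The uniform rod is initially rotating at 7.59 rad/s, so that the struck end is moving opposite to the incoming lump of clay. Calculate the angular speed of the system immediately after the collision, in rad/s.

|ω_f| ≈ 6.17 rad/s

The axle reaction passes through the pivot and exerts no torque about it; angular momentum about the pivot is conserved through the impact.
I_p = (1/12)(3.49)(1.27)² = 0.4691 kg·m². Taking the sense of the lump of clay's angular momentum as positive, L_{lump} = m v R = (0.0626)(12.9)(1.27/2) = 0.5128 kg·m²/s.
L_i = −I_p ω_p + m v R = −(0.4691)(7.59) + 0.5128 = -3.048 kg·m²/s.
After sticking, I_f = I_p + m R² = 0.4691 + (0.0626)(1.27/2)² = 0.4943 kg·m².
ω_f = L_i / I_f = -3.048 / 0.4943 = -6.165 rad/s.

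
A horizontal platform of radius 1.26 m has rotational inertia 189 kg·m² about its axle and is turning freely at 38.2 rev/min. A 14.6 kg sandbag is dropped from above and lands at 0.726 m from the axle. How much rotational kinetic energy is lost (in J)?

The added mass arrives with no angular momentum about the axle, and any external torque about the axle is negligible, so the system's angular momentum is conserved.
Added inertia Σmr² = (14.6)(0.726)² = 7.695 kg·m²; I_f = 189.0 + 7.695 = 196.7 kg·m².
ω_f = I_p ω_i / I_f = (189.0)(38.2) / 196.7 = 36.71 rpm.
KE_i = ½(189.0)(4.000 rad/s)² = 1512 J; KE_f = ½(196.7)(3.844)² = 1453 J.

energy lost ≈ 59.2 J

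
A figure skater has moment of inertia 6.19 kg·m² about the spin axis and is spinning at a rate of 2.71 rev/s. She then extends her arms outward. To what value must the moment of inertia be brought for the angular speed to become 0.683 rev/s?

I₂ ≈ 24.6 kg·m²

No external torque acts about the spin axis, so angular momentum is conserved.
I₂ = I₁ω₁ / ω₂ = (6.19)(2.71) / (0.683) = 24.56 kg·m².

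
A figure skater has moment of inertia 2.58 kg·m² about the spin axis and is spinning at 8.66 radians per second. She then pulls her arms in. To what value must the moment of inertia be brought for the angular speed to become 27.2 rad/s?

I₂ ≈ 0.821 kg·m²

With no external torque about the axis, L is conserved: I₁ω₁ = I₂ω₂.
I₂ = I₁ω₁ / ω₂ = (2.58)(8.66) / (27.2) = 0.8214 kg·m².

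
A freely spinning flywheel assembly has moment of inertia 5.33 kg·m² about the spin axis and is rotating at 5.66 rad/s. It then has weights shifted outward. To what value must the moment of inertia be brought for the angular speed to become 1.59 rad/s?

Angular momentum about the spin axis is conserved since the torque about it is zero.
I₂ = I₁ω₁ / ω₂ = (5.33)(5.66) / (1.59) = 18.97 kg·m².

I₂ ≈ 19.0 kg·m²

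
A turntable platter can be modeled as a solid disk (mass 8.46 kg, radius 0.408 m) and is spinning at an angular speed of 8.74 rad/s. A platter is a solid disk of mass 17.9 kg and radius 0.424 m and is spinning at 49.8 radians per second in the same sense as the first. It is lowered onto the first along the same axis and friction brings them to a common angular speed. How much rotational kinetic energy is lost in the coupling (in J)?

ΔKE lost ≈ 413 J

No external torque acts about the common axis, so total angular momentum is conserved.
Moments of inertia: I_A = ½(8.46)(0.408)² = 0.7041 kg·m²; I_B = ½(17.9)(0.424)² = 1.609 kg·m².
Taking A's sense as positive: L = (0.7041)(8.74) + (1.609)(49.8) = 86.28 kg·m²·rad/s.
Combined I = 0.7041 + 1.609 = 2.313 kg·m².
ω_f = L / I = 86.28 / 2.313 = 37.30 rad/s.
KE_i = ½ΣIω² = 2022 J; KE_f = ½(2.313)(37.30)² = 1609 J.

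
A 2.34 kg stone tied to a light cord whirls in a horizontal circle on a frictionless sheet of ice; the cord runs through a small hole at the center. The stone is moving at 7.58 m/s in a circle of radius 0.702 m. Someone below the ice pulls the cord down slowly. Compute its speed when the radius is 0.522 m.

v₂ ≈ 10.2 m/s

Central (radial) force ⇒ zero torque about the center ⇒ m v r is constant.
v₂ = v₁ r₁ / r₂ = (7.58)(0.702) / (0.522) = 10.19 m/s.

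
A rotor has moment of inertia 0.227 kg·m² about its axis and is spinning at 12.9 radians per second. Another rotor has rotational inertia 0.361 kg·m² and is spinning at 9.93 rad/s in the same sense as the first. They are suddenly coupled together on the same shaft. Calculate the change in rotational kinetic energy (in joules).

ΔKE ≈ -0.615 J

No external torque acts about the common axis, so total angular momentum is conserved.
Taking A's sense as positive: L = (0.2270)(12.9) + (0.3610)(9.93) = 6.513 kg·m²·rad/s.
Combined I = 0.2270 + 0.3610 = 0.5880 kg·m².
ω_f = L / I = 6.513 / 0.5880 = 11.08 rad/s.
KE_i = ½ΣIω² = 36.69 J; KE_f = ½(0.5880)(11.08)² = 36.07 J.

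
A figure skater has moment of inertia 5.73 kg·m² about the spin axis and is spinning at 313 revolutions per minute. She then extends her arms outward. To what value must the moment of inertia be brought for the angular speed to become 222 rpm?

I₂ ≈ 8.08 kg·m²

Angular momentum about the spin axis is conserved since the torque about it is zero.
I₂ = I₁ω₁ / ω₂ = (5.73)(313) / (222) = 8.079 kg·m².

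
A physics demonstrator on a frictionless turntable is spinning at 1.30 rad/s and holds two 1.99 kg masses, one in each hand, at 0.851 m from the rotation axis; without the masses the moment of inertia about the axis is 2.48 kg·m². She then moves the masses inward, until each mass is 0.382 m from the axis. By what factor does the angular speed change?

Angular momentum about the spin axis is conserved since the torque about it is zero.
I₁ = 2.48 + 2(1.99)(0.851)² = 5.362 kg·m²; I₂ = 2.48 + 2(1.99)(0.382)² = 3.061 kg·m².
ω₂/ω₁ = I₁/I₂ = 5.362 / 3.061 = 1.752.

ω₂/ω₁ ≈ 1.75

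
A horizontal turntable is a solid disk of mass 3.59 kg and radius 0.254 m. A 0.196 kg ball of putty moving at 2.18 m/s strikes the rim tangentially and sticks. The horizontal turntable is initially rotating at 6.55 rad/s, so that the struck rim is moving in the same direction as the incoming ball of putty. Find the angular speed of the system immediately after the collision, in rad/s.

About the axle the impulsive forces during the collision are internal, so angular momentum about that axis is conserved.
I_p = ½(3.59)(0.254)² = 0.1158 kg·m². Taking the sense of the ball of putty's angular momentum as positive, L_{ball} = m v R = (0.196)(2.18)(0.254) = 0.1085 kg·m²/s.
L_i = +I_p ω_p + m v R = +(0.1158)(6.55) + 0.1085 = 0.8671 kg·m²/s.
After sticking, I_f = I_p + m R² = 0.1158 + (0.196)(0.254)² = 0.1285 kg·m².
ω_f = L_i / I_f = 0.8671 / 0.1285 = 6.750 rad/s.

|ω_f| ≈ 6.75 rad/s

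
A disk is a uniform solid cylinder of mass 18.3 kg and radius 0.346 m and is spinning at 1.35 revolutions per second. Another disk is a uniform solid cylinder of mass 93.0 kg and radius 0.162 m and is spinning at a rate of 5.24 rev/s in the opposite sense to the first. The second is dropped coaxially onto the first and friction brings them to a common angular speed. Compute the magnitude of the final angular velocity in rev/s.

The coupling torques are internal; angular momentum about the shared axis is conserved.
Moments of inertia: I_A = ½(18.3)(0.346)² = 1.095 kg·m²; I_B = ½(93.0)(0.162)² = 1.220 kg·m².
Taking A's sense as positive: L = (1.095)(1.35) − (1.220)(5.24) = -4.916 kg·m²·rev/s.
Combined I = 1.095 + 1.220 = 2.316 kg·m².
ω_f = L / I = -4.916 / 2.316 = -2.123 rev/s.

|ω_f| ≈ 2.12 rev/s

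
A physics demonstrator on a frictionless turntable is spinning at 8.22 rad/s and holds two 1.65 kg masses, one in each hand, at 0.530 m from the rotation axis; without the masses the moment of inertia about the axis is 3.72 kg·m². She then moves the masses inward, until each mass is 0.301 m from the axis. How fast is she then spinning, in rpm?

ω₂ ≈ 90.8 rpm

No external torque acts about the spin axis, so angular momentum is conserved.
I₁ = 3.72 + 2(1.65)(0.530)² = 4.647 kg·m²; I₂ = 3.72 + 2(1.65)(0.301)² = 4.019 kg·m².
ω₂ = I₁ω₁ / I₂ = (4.647)(8.22 rad/s) / (4.019) = 9.504 rad/s = 90.76 rpm.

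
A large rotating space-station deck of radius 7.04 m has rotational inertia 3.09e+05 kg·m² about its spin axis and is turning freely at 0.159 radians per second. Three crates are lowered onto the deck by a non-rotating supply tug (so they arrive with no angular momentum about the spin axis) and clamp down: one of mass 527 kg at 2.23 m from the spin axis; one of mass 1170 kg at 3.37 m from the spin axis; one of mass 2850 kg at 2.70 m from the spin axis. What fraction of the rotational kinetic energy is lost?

fraction ≈ 0.106

The added mass arrives with no angular momentum about the spin axis, and any external torque about the spin axis is negligible, so the system's angular momentum is conserved.
Added inertia Σmr² = (527)(2.23)² + (1170)(3.37)² + (2850)(2.70)² = 36680 kg·m²; I_f = 3.090e+05 + 36680 = 3.457e+05 kg·m².
ω_f = I_p ω_i / I_f = (3.090e+05)(0.159) / 3.457e+05 = 0.1421 rad/s.
KE_i = ½(3.090e+05)(0.1590 rad/s)² = 3906 J; KE_f = ½(3.457e+05)(0.1421)² = 3491 J.
Fraction lost = 0.1061.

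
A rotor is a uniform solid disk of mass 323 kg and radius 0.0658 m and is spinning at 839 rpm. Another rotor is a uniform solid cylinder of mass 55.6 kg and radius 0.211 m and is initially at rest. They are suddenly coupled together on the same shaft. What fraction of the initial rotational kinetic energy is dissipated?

fraction ≈ 0.639

No external torque acts about the common axis, so total angular momentum is conserved.
Moments of inertia: I_A = ½(323)(0.0658)² = 0.6992 kg·m²; I_B = ½(55.6)(0.211)² = 1.238 kg·m².
Taking A's sense as positive: L = (0.6992)(839) = 586.7 kg·m²·rpm.
Combined I = 0.6992 + 1.238 = 1.937 kg·m².
ω_f = L / I = 586.7 / 1.937 = 302.9 rpm.
KE_i = ½ΣIω² = 2699 J; KE_f = ½(1.937)(31.72)² = 974.3 J.
Fraction dissipated = (KE_i − KE_f)/KE_i = 0.6390.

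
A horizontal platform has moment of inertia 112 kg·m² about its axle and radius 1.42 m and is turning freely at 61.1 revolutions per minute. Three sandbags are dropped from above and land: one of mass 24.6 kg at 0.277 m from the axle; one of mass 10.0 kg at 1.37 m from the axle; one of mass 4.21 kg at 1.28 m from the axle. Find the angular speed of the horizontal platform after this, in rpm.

ω_f ≈ 49.0 rpm

No external torque acts about the axle; L_before = L_after.
Added inertia Σmr² = (24.6)(0.277)² + (10.0)(1.37)² + (4.21)(1.28)² = 27.55 kg·m²; I_f = 112.0 + 27.55 = 139.6 kg·m².
ω_f = I_p ω_i / I_f = (112.0)(61.1) / 139.6 = 49.04 rpm.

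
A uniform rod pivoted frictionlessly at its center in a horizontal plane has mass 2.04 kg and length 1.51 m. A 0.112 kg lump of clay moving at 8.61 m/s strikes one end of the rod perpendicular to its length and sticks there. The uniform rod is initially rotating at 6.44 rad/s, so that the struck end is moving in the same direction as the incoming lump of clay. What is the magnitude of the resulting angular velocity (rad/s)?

|ω_f| ≈ 7.14 rad/s

About the pivot the impulsive forces during the collision are internal, so angular momentum about that axis is conserved.
I_p = (1/12)(2.04)(1.51)² = 0.3876 kg·m². Taking the sense of the lump of clay's angular momentum as positive, L_{lump} = m v R = (0.112)(8.61)(1.51/2) = 0.7281 kg·m²/s.
L_i = +I_p ω_p + m v R = +(0.3876)(6.44) + 0.7281 = 3.224 kg·m²/s.
After sticking, I_f = I_p + m R² = 0.3876 + (0.112)(1.51/2)² = 0.4515 kg·m².
ω_f = L_i / I_f = 3.224 / 0.4515 = 7.142 rad/s.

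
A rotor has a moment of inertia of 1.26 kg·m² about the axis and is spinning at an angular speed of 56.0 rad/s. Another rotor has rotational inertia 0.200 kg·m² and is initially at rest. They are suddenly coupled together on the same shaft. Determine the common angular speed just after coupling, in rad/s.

|ω_f| ≈ 48.3 rad/s

The coupling torques are internal; angular momentum about the shared axis is conserved.
Taking A's sense as positive: L = (1.260)(56.0) = 70.56 kg·m²·rad/s.
Combined I = 1.260 + 0.2000 = 1.460 kg·m².
ω_f = L / I = 70.56 / 1.460 = 48.33 rad/s.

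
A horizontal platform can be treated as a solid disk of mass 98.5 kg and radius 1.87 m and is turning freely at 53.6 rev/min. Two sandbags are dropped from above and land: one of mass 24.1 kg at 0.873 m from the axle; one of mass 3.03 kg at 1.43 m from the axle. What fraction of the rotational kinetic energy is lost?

The added mass arrives with no angular momentum about the axle, and any external torque about the axle is negligible, so the system's angular momentum is conserved.
I_p = ½(98.5)(1.87)² = 172.2 kg·m².
Added inertia Σmr² = (24.1)(0.873)² + (3.03)(1.43)² = 24.56 kg·m²; I_f = 172.2 + 24.56 = 196.8 kg·m².
ω_f = I_p ω_i / I_f = (172.2)(53.6) / 196.8 = 46.91 rpm.
KE_i = ½(172.2)(5.613 rad/s)² = 2713 J; KE_f = ½(196.8)(4.912)² = 2374 J.
Fraction lost = 0.1248.

fraction ≈ 0.125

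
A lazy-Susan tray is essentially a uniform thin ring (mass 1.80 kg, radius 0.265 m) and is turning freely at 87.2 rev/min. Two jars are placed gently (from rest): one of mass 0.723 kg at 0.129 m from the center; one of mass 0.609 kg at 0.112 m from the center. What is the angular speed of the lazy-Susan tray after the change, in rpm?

No external torque acts about the center; L_before = L_after.
I_p = (1.80)(0.265)² = 0.1264 kg·m².
Added inertia Σmr² = (0.723)(0.129)² + (0.609)(0.112)² = 0.01967 kg·m²; I_f = 0.1264 + 0.01967 = 0.1461 kg·m².
ω_f = I_p ω_i / I_f = (0.1264)(87.2) / 0.1461 = 75.46 rpm.

ω_f ≈ 75.5 rpm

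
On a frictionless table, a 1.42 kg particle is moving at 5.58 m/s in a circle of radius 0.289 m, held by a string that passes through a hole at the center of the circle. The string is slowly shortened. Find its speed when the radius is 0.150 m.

The only horizontal force on the mass is along the cord (radial), so it exerts no torque about the hole and angular momentum m v r is conserved.
v₂ = v₁ r₁ / r₂ = (5.58)(0.289) / (0.150) = 10.75 m/s.

v₂ ≈ 10.8 m/s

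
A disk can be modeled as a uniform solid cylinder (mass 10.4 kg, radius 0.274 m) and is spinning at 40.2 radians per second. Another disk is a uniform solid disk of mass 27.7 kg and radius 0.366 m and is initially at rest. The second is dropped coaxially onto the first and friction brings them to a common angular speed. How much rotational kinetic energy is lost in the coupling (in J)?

The coupling torques are internal; angular momentum about the shared axis is conserved.
Moments of inertia: I_A = ½(10.4)(0.274)² = 0.3904 kg·m²; I_B = ½(27.7)(0.366)² = 1.855 kg·m².
Taking A's sense as positive: L = (0.3904)(40.2) = 15.69 kg·m²·rad/s.
Combined I = 0.3904 + 1.855 = 2.246 kg·m².
ω_f = L / I = 15.69 / 2.246 = 6.988 rad/s.
KE_i = ½ΣIω² = 315.4 J; KE_f = ½(2.246)(6.988)² = 54.84 J.

ΔKE lost ≈ 261 J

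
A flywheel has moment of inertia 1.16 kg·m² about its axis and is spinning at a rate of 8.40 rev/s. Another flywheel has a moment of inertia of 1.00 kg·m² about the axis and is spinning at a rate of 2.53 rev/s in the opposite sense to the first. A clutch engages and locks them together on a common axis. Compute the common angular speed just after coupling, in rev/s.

No external torque acts about the common axis, so total angular momentum is conserved.
Taking A's sense as positive: L = (1.160)(8.40) − (1.000)(2.53) = 7.214 kg·m²·rev/s.
Combined I = 1.160 + 1.000 = 2.160 kg·m².
ω_f = L / I = 7.214 / 2.160 = 3.340 rev/s.

|ω_f| ≈ 3.34 rev/s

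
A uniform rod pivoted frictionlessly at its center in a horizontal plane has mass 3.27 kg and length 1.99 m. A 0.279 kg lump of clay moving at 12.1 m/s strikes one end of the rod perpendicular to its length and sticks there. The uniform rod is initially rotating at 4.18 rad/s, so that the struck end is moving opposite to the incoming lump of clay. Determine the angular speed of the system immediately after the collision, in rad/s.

About the pivot the impulsive forces during the collision are internal, so angular momentum about that axis is conserved.
I_p = (1/12)(3.27)(1.99)² = 1.079 kg·m². Taking the sense of the lump of clay's angular momentum as positive, L_{lump} = m v R = (0.279)(12.1)(1.99/2) = 3.359 kg·m²/s.
L_i = −I_p ω_p + m v R = −(1.079)(4.18) + 3.359 = -1.152 kg·m²/s.
After sticking, I_f = I_p + m R² = 1.079 + (0.279)(1.99/2)² = 1.355 kg·m².
ω_f = L_i / I_f = -1.152 / 1.355 = -0.8498 rad/s.

|ω_f| ≈ 0.850 rad/s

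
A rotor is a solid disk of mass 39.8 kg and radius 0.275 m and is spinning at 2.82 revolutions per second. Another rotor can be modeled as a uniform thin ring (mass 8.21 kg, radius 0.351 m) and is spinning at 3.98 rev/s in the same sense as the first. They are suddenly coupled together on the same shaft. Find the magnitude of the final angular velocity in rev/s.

The coupling torques are internal; angular momentum about the shared axis is conserved.
Moments of inertia: I_A = ½(39.8)(0.275)² = 1.505 kg·m²; I_B = (8.21)(0.351)² = 1.011 kg·m².
Taking A's sense as positive: L = (1.505)(2.82) + (1.011)(3.98) = 8.270 kg·m²·rev/s.
Combined I = 1.505 + 1.011 = 2.516 kg·m².
ω_f = L / I = 8.270 / 2.516 = 3.286 rev/s.

|ω_f| ≈ 3.29 rev/s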